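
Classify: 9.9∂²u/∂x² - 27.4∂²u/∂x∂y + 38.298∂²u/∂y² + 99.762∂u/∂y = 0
Elliptic (discriminant = -765.8408).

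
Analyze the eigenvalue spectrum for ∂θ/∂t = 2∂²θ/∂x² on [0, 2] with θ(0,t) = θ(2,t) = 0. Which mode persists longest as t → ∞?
Eigenvalues: λₙ = 2n²π²/2².
First three modes:
  n=1: λ₁ = 2π²/2² ≈ 4.935
  n=2: λ₂ = 8π²/2² ≈ 19.739 (4× faster decay)
  n=3: λ₃ = 18π²/2² ≈ 44.413 (9× faster decay)
As t → ∞, higher modes decay exponentially faster. The n=1 mode dominates: θ ~ c₁ sin(πx/2) e^{-λ₁t}.
Decay rate: λ₁ = 2π²/2² ≈ 4.935.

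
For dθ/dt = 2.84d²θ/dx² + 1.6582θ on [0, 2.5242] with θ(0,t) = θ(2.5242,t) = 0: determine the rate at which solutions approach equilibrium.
Eigenvalues: λₙ = 2.84n²π²/2.5242² - 1.6582.
First three modes:
  n=1: λ₁ = 2.84π²/2.5242² - 1.6582 ≈ 2.741
  n=2: λ₂ = 11.36π²/2.5242² - 1.6582 ≈ 15.938
  n=3: λ₃ = 25.56π²/2.5242² - 1.6582 ≈ 37.934
Since 2.84π²/2.5242² ≈ 4.399 > 1.6582, all λₙ > 0.
The n=1 mode decays slowest → dominates as t → ∞.
Asymptotic: θ ~ c₁ sin(πx/2.5242) e^{-λ₁t} with decay rate λ₁ ≈ 2.741.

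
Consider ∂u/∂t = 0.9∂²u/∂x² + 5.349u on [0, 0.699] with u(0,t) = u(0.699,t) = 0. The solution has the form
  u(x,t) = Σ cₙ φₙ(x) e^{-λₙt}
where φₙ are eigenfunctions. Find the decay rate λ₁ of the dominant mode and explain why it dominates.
Eigenvalues: λₙ = 0.9n²π²/0.699² - 5.349.
First three modes:
  n=1: λ₁ = 0.9π²/0.699² - 5.349 ≈ 12.831
  n=2: λ₂ = 3.6π²/0.699² - 5.349 ≈ 67.37
  n=3: λ₃ = 8.1π²/0.699² - 5.349 ≈ 158.269
Since 0.9π²/0.699² ≈ 18.18 > 5.349, all λₙ > 0.
The n=1 mode decays slowest → dominates as t → ∞.
Asymptotic: u ~ c₁ sin(πx/0.699) e^{-λ₁t} with decay rate λ₁ ≈ 12.831.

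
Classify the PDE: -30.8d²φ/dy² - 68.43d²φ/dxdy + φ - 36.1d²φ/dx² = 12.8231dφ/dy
Rewriting in standard form: -36.1d²φ/dx² - 68.43d²φ/dxdy - 30.8d²φ/dy² - 12.8231dφ/dy + φ = 0. A = -36.1, B = -68.43, C = -30.8. Discriminant B² - 4AC = 235.1449. Since 235.1449 > 0, hyperbolic.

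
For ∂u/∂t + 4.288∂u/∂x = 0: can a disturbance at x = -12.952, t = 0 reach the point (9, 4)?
No. Only data at x = -8.152 affects (9, 4). Advection has one-way propagation along characteristics.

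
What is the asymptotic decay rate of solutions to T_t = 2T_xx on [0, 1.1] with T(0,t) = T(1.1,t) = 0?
Eigenvalues: λₙ = 2n²π²/1.1².
First three modes:
  n=1: λ₁ = 2π²/1.1² ≈ 16.313
  n=2: λ₂ = 8π²/1.1² ≈ 65.254 (4× faster decay)
  n=3: λ₃ = 18π²/1.1² ≈ 146.821 (9× faster decay)
As t → ∞, higher modes decay exponentially faster. The n=1 mode dominates: T ~ c₁ sin(πx/1.1) e^{-λ₁t}.
Decay rate: λ₁ = 2π²/1.1² ≈ 16.313.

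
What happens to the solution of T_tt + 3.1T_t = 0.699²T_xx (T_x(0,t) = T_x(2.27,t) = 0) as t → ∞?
T → constant (steady state). Damping (γ=3.1) dissipates the nonconstant modes; with Neumann BCs the spatial average obeys M''+γM'=0 and tends to a finite limit.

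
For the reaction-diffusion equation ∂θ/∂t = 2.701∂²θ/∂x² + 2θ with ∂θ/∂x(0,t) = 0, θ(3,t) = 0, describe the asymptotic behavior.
θ grows unboundedly. Reaction dominates diffusion (r=2 > κπ²/(4L²)≈0.74); solution grows exponentially.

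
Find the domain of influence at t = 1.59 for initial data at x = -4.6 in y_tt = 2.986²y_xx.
Domain of influence: [-9.34774, 0.14774]. Data at x = -4.6 spreads outward at speed 2.986.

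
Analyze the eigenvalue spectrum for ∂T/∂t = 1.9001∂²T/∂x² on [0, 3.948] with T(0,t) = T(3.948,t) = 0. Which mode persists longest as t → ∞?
Eigenvalues: λₙ = 1.9001n²π²/3.948².
First three modes:
  n=1: λ₁ = 1.9001π²/3.948² ≈ 1.203
  n=2: λ₂ = 7.6004π²/3.948² ≈ 4.813 (4× faster decay)
  n=3: λ₃ = 17.1009π²/3.948² ≈ 10.828 (9× faster decay)
As t → ∞, higher modes decay exponentially faster. The n=1 mode dominates: T ~ c₁ sin(πx/3.948) e^{-λ₁t}.
Decay rate: λ₁ = 1.9001π²/3.948² ≈ 1.203.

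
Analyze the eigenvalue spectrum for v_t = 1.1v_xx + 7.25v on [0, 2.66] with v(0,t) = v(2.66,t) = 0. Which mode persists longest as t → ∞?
Eigenvalues: λₙ = 1.1n²π²/2.66² - 7.25.
First three modes:
  n=1: λ₁ = 1.1π²/2.66² - 7.25 ≈ -5.716
  n=2: λ₂ = 4.4π²/2.66² - 7.25 ≈ -1.113
  n=3: λ₃ = 9.9π²/2.66² - 7.25 ≈ 6.559
Since 1.1π²/2.66² ≈ 1.534 < 7.25, λ₁ < 0.
The n=1 mode grows fastest (−λₙ is largest for n=1) → dominates.
Asymptotic: v ~ c₁ sin(πx/2.66) e^{5.716t} (exponential growth at rate −λ₁ ≈ 5.716).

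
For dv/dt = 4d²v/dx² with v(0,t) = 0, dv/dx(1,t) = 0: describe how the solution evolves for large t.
v → 0. Heat escapes through the Dirichlet boundary.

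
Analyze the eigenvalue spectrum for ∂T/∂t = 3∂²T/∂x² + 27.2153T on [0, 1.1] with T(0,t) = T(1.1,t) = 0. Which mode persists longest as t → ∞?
Eigenvalues: λₙ = 3n²π²/1.1² - 27.2153.
First three modes:
  n=1: λ₁ = 3π²/1.1² - 27.2153 ≈ -2.745
  n=2: λ₂ = 12π²/1.1² - 27.2153 ≈ 70.665
  n=3: λ₃ = 27π²/1.1² - 27.2153 ≈ 193.016
Since 3π²/1.1² ≈ 24.47 < 27.2153, λ₁ < 0.
The n=1 mode grows fastest (−λₙ is largest for n=1) → dominates.
Asymptotic: T ~ c₁ sin(πx/1.1) e^{2.745t} (exponential growth at rate −λ₁ ≈ 2.745).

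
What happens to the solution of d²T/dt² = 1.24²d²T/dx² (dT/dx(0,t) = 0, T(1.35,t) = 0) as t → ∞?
T oscillates (no decay). Energy is conserved; the solution oscillates indefinitely as standing waves.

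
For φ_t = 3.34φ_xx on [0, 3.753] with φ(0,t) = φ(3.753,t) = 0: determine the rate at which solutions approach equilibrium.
Eigenvalues: λₙ = 3.34n²π²/3.753².
First three modes:
  n=1: λ₁ = 3.34π²/3.753² ≈ 2.34
  n=2: λ₂ = 13.36π²/3.753² ≈ 9.362 (4× faster decay)
  n=3: λ₃ = 30.06π²/3.753² ≈ 21.064 (9× faster decay)
As t → ∞, higher modes decay exponentially faster. The n=1 mode dominates: φ ~ c₁ sin(πx/3.753) e^{-λ₁t}.
Decay rate: λ₁ = 3.34π²/3.753² ≈ 2.34.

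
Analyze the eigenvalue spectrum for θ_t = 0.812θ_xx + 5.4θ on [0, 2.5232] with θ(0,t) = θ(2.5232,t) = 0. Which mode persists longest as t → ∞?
Eigenvalues: λₙ = 0.812n²π²/2.5232² - 5.4.
First three modes:
  n=1: λ₁ = 0.812π²/2.5232² - 5.4 ≈ -4.141
  n=2: λ₂ = 3.248π²/2.5232² - 5.4 ≈ -0.365
  n=3: λ₃ = 7.308π²/2.5232² - 5.4 ≈ 5.929
Since 0.812π²/2.5232² ≈ 1.259 < 5.4, λ₁ < 0.
The n=1 mode grows fastest (−λₙ is largest for n=1) → dominates.
Asymptotic: θ ~ c₁ sin(πx/2.5232) e^{4.141t} (exponential growth at rate −λ₁ ≈ 4.141).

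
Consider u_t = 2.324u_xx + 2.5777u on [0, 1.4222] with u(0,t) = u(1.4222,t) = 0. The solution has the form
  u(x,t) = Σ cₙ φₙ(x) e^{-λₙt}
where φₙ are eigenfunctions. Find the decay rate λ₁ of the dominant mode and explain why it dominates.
Eigenvalues: λₙ = 2.324n²π²/1.4222² - 2.5777.
First three modes:
  n=1: λ₁ = 2.324π²/1.4222² - 2.5777 ≈ 8.762
  n=2: λ₂ = 9.296π²/1.4222² - 2.5777 ≈ 42.782
  n=3: λ₃ = 20.916π²/1.4222² - 2.5777 ≈ 99.483
Since 2.324π²/1.4222² ≈ 11.34 > 2.5777, all λₙ > 0.
The n=1 mode decays slowest → dominates as t → ∞.
Asymptotic: u ~ c₁ sin(πx/1.4222) e^{-λ₁t} with decay rate λ₁ ≈ 8.762.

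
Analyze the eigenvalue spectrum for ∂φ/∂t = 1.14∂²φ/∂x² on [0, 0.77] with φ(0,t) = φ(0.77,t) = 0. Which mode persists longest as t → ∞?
Eigenvalues: λₙ = 1.14n²π²/0.77².
First three modes:
  n=1: λ₁ = 1.14π²/0.77² ≈ 18.977
  n=2: λ₂ = 4.56π²/0.77² ≈ 75.907 (4× faster decay)
  n=3: λ₃ = 10.26π²/0.77² ≈ 170.791 (9× faster decay)
As t → ∞, higher modes decay exponentially faster. The n=1 mode dominates: φ ~ c₁ sin(πx/0.77) e^{-λ₁t}.
Decay rate: λ₁ = 1.14π²/0.77² ≈ 18.977.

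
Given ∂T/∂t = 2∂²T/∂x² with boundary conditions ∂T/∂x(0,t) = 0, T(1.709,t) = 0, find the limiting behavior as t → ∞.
T → 0. Heat escapes through the Dirichlet boundary.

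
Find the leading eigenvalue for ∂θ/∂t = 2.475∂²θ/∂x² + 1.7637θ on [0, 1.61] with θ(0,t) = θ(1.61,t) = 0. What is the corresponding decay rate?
Eigenvalues: λₙ = 2.475n²π²/1.61² - 1.7637.
First three modes:
  n=1: λ₁ = 2.475π²/1.61² - 1.7637 ≈ 7.66
  n=2: λ₂ = 9.9π²/1.61² - 1.7637 ≈ 35.931
  n=3: λ₃ = 22.275π²/1.61² - 1.7637 ≈ 83.05
Since 2.475π²/1.61² ≈ 9.424 > 1.7637, all λₙ > 0.
The n=1 mode decays slowest → dominates as t → ∞.
Asymptotic: θ ~ c₁ sin(πx/1.61) e^{-λ₁t} with decay rate λ₁ ≈ 7.66.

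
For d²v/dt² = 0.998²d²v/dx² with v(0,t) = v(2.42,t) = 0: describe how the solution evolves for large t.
v oscillates (no decay). Energy is conserved; the solution oscillates indefinitely as standing waves.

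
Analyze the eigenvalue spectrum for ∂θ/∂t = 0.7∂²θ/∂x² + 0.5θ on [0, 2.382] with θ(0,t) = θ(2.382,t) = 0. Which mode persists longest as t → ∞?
Eigenvalues: λₙ = 0.7n²π²/2.382² - 0.5.
First three modes:
  n=1: λ₁ = 0.7π²/2.382² - 0.5 ≈ 0.718
  n=2: λ₂ = 2.8π²/2.382² - 0.5 ≈ 4.371
  n=3: λ₃ = 6.3π²/2.382² - 0.5 ≈ 10.459
Since 0.7π²/2.382² ≈ 1.218 > 0.5, all λₙ > 0.
The n=1 mode decays slowest → dominates as t → ∞.
Asymptotic: θ ~ c₁ sin(πx/2.382) e^{-λ₁t} with decay rate λ₁ ≈ 0.718.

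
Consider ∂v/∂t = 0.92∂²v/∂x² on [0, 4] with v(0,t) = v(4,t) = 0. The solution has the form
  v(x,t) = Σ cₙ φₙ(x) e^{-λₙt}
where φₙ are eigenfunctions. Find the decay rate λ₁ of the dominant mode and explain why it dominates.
Eigenvalues: λₙ = 0.92n²π²/4².
First three modes:
  n=1: λ₁ = 0.92π²/4² ≈ 0.568
  n=2: λ₂ = 3.68π²/4² ≈ 2.27 (4× faster decay)
  n=3: λ₃ = 8.28π²/4² ≈ 5.108 (9× faster decay)
As t → ∞, higher modes decay exponentially faster. The n=1 mode dominates: v ~ c₁ sin(πx/4) e^{-λ₁t}.
Decay rate: λ₁ = 0.92π²/4² ≈ 0.568.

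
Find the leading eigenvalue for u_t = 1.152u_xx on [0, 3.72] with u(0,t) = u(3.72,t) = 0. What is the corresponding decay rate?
Eigenvalues: λₙ = 1.152n²π²/3.72².
First three modes:
  n=1: λ₁ = 1.152π²/3.72² ≈ 0.822
  n=2: λ₂ = 4.608π²/3.72² ≈ 3.286 (4× faster decay)
  n=3: λ₃ = 10.368π²/3.72² ≈ 7.395 (9× faster decay)
As t → ∞, higher modes decay exponentially faster. The n=1 mode dominates: u ~ c₁ sin(πx/3.72) e^{-λ₁t}.
Decay rate: λ₁ = 1.152π²/3.72² ≈ 0.822.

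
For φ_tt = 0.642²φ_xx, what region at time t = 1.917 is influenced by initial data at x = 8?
Domain of influence: [6.769286, 9.230714]. Data at x = 8 spreads outward at speed 0.642.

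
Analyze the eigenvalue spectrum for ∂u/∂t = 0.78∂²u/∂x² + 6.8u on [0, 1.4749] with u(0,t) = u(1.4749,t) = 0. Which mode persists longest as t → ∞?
Eigenvalues: λₙ = 0.78n²π²/1.4749² - 6.8.
First three modes:
  n=1: λ₁ = 0.78π²/1.4749² - 6.8 ≈ -3.261
  n=2: λ₂ = 3.12π²/1.4749² - 6.8 ≈ 7.356
  n=3: λ₃ = 7.02π²/1.4749² - 6.8 ≈ 25.05
Since 0.78π²/1.4749² ≈ 3.539 < 6.8, λ₁ < 0.
The n=1 mode grows fastest (−λₙ is largest for n=1) → dominates.
Asymptotic: u ~ c₁ sin(πx/1.4749) e^{3.261t} (exponential growth at rate −λ₁ ≈ 3.261).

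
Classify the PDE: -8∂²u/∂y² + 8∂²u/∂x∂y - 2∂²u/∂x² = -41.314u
Rewriting in standard form: -2∂²u/∂x² + 8∂²u/∂x∂y - 8∂²u/∂y² + 41.314u = 0. A = -2, B = 8, C = -8. Discriminant B² - 4AC = 0. Since 0 = 0, parabolic.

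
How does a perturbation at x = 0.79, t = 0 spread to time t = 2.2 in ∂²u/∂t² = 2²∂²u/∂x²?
Domain of influence: [-3.61, 5.19]. Data at x = 0.79 spreads outward at speed 2.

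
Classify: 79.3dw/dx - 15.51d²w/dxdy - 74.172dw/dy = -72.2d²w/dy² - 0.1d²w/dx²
Rewriting in standard form: 0.1d²w/dx² - 15.51d²w/dxdy + 72.2d²w/dy² + 79.3dw/dx - 74.172dw/dy = 0. Hyperbolic (discriminant = 211.6801).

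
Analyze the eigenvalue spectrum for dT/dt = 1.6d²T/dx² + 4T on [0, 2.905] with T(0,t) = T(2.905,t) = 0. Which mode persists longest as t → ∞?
Eigenvalues: λₙ = 1.6n²π²/2.905² - 4.
First three modes:
  n=1: λ₁ = 1.6π²/2.905² - 4 ≈ -2.129
  n=2: λ₂ = 6.4π²/2.905² - 4 ≈ 3.485
  n=3: λ₃ = 14.4π²/2.905² - 4 ≈ 12.841
Since 1.6π²/2.905² ≈ 1.871 < 4, λ₁ < 0.
The n=1 mode grows fastest (−λₙ is largest for n=1) → dominates.
Asymptotic: T ~ c₁ sin(πx/2.905) e^{2.129t} (exponential growth at rate −λ₁ ≈ 2.129).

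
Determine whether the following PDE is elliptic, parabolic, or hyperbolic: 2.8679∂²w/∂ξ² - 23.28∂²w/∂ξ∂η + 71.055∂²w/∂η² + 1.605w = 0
Coefficients: A = 2.8679, B = -23.28, C = 71.055. B² - 4AC = -273.156138, which is negative, so the equation is elliptic.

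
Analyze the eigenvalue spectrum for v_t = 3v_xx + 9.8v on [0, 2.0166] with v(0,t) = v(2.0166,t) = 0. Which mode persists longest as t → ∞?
Eigenvalues: λₙ = 3n²π²/2.0166² - 9.8.
First three modes:
  n=1: λ₁ = 3π²/2.0166² - 9.8 ≈ -2.519
  n=2: λ₂ = 12π²/2.0166² - 9.8 ≈ 19.323
  n=3: λ₃ = 27π²/2.0166² - 9.8 ≈ 55.728
Since 3π²/2.0166² ≈ 7.281 < 9.8, λ₁ < 0.
The n=1 mode grows fastest (−λₙ is largest for n=1) → dominates.
Asymptotic: v ~ c₁ sin(πx/2.0166) e^{2.519t} (exponential growth at rate −λ₁ ≈ 2.519).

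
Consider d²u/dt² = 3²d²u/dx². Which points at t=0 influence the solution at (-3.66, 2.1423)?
Domain of dependence: [-10.0869, 2.7669]. Signals travel at speed 3, so data within |x - -3.66| ≤ 3·2.1423 = 6.4269 can reach the point.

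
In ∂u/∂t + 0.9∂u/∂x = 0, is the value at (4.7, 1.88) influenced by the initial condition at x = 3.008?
Yes. The characteristic through (4.7, 1.88) passes through x = 3.008.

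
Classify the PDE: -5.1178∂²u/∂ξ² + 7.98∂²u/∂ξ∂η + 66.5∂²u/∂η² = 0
A = -5.1178, B = 7.98, C = 66.5. Discriminant B² - 4AC = 1425.0152. Since 1425.0152 > 0, hyperbolic.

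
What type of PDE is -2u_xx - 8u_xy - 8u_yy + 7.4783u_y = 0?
With A = -2, B = -8, C = -8, the discriminant is 0. This is a parabolic PDE.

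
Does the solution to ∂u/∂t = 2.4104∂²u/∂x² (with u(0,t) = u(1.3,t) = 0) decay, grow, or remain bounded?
u → 0. Heat diffuses out through both boundaries.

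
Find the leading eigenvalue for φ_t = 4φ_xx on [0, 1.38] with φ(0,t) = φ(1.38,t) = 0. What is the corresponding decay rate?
Eigenvalues: λₙ = 4n²π²/1.38².
First three modes:
  n=1: λ₁ = 4π²/1.38² ≈ 20.73
  n=2: λ₂ = 16π²/1.38² ≈ 82.92 (4× faster decay)
  n=3: λ₃ = 36π²/1.38² ≈ 186.571 (9× faster decay)
As t → ∞, higher modes decay exponentially faster. The n=1 mode dominates: φ ~ c₁ sin(πx/1.38) e^{-λ₁t}.
Decay rate: λ₁ = 4π²/1.38² ≈ 20.73.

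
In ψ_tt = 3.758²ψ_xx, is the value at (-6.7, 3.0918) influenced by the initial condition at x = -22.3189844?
No. The domain of dependence is [-18.3189844, 4.9189844], and -22.3189844 is outside this interval.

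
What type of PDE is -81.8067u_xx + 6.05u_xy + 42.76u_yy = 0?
With A = -81.8067, B = 6.05, C = 42.76, the discriminant is 14028.820468. This is a hyperbolic PDE.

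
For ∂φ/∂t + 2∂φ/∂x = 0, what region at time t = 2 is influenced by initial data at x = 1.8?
At x = 5.8. The characteristic carries data from (1.8, 0) to (5.8, 2).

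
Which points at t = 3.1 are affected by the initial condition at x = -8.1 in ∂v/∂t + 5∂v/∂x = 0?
At x = 7.4. The characteristic carries data from (-8.1, 0) to (7.4, 3.1).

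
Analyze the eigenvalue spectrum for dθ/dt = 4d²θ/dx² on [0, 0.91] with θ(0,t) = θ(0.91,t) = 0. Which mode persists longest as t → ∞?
Eigenvalues: λₙ = 4n²π²/0.91².
First three modes:
  n=1: λ₁ = 4π²/0.91² ≈ 47.673
  n=2: λ₂ = 16π²/0.91² ≈ 190.694 (4× faster decay)
  n=3: λ₃ = 36π²/0.91² ≈ 429.061 (9× faster decay)
As t → ∞, higher modes decay exponentially faster. The n=1 mode dominates: θ ~ c₁ sin(πx/0.91) e^{-λ₁t}.
Decay rate: λ₁ = 4π²/0.91² ≈ 47.673.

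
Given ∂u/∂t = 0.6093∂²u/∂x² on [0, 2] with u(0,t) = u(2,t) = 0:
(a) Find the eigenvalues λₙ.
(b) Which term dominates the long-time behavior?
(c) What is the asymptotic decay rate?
Eigenvalues: λₙ = 0.6093n²π²/2².
First three modes:
  n=1: λ₁ = 0.6093π²/2² ≈ 1.503
  n=2: λ₂ = 2.4372π²/2² ≈ 6.014 (4× faster decay)
  n=3: λ₃ = 5.4837π²/2² ≈ 13.53 (9× faster decay)
As t → ∞, higher modes decay exponentially faster. The n=1 mode dominates: u ~ c₁ sin(πx/2) e^{-λ₁t}.
Decay rate: λ₁ = 0.6093π²/2² ≈ 1.503.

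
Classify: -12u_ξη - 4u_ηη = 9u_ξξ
Rewriting in standard form: -9u_ξξ - 12u_ξη - 4u_ηη = 0. Parabolic (discriminant = 0).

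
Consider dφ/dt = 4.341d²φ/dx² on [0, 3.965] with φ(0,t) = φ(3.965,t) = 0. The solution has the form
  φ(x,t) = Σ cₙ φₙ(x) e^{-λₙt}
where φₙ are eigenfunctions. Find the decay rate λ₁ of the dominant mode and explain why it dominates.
Eigenvalues: λₙ = 4.341n²π²/3.965².
First three modes:
  n=1: λ₁ = 4.341π²/3.965² ≈ 2.725
  n=2: λ₂ = 17.364π²/3.965² ≈ 10.901 (4× faster decay)
  n=3: λ₃ = 39.069π²/3.965² ≈ 24.527 (9× faster decay)
As t → ∞, higher modes decay exponentially faster. The n=1 mode dominates: φ ~ c₁ sin(πx/3.965) e^{-λ₁t}.
Decay rate: λ₁ = 4.341π²/3.965² ≈ 2.725.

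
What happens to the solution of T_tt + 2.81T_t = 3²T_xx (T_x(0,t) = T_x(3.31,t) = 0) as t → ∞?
T → constant (steady state). Damping (γ=2.81) dissipates the nonconstant modes; with Neumann BCs the spatial average obeys M''+γM'=0 and tends to a finite limit.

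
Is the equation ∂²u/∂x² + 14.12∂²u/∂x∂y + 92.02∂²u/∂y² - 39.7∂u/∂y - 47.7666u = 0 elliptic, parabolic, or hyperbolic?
Computing B² - 4AC with A = 1, B = 14.12, C = 92.02: discriminant = -168.7056 (negative). Answer: elliptic.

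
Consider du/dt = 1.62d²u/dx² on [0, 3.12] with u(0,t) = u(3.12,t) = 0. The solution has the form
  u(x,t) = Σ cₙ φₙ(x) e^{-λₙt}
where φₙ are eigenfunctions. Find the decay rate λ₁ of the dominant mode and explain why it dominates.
Eigenvalues: λₙ = 1.62n²π²/3.12².
First three modes:
  n=1: λ₁ = 1.62π²/3.12² ≈ 1.643
  n=2: λ₂ = 6.48π²/3.12² ≈ 6.57 (4× faster decay)
  n=3: λ₃ = 14.58π²/3.12² ≈ 14.783 (9× faster decay)
As t → ∞, higher modes decay exponentially faster. The n=1 mode dominates: u ~ c₁ sin(πx/3.12) e^{-λ₁t}.
Decay rate: λ₁ = 1.62π²/3.12² ≈ 1.643.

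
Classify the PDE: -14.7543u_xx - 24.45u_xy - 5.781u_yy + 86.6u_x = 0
A = -14.7543, B = -24.45, C = -5.781. Discriminant B² - 4AC = 256.6240668. Since 256.6240668 > 0, hyperbolic.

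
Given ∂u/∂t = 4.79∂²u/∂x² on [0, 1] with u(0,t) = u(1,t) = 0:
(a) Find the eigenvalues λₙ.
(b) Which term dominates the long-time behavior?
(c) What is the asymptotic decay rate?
Eigenvalues: λₙ = 4.79n²π².
First three modes:
  n=1: λ₁ = 4.79π² ≈ 47.275
  n=2: λ₂ = 19.16π² ≈ 189.102 (4× faster decay)
  n=3: λ₃ = 43.11π² ≈ 425.479 (9× faster decay)
As t → ∞, higher modes decay exponentially faster. The n=1 mode dominates: u ~ c₁ sin(πx) e^{-λ₁t}.
Decay rate: λ₁ = 4.79π² ≈ 47.275.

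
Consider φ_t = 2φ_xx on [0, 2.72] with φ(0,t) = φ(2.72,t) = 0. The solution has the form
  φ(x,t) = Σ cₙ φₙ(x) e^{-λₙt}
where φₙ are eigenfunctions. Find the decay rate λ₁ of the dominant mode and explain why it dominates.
Eigenvalues: λₙ = 2n²π²/2.72².
First three modes:
  n=1: λ₁ = 2π²/2.72² ≈ 2.668
  n=2: λ₂ = 8π²/2.72² ≈ 10.672 (4× faster decay)
  n=3: λ₃ = 18π²/2.72² ≈ 24.012 (9× faster decay)
As t → ∞, higher modes decay exponentially faster. The n=1 mode dominates: φ ~ c₁ sin(πx/2.72) e^{-λ₁t}.
Decay rate: λ₁ = 2π²/2.72² ≈ 2.668.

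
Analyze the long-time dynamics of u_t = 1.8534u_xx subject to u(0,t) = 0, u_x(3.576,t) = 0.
Long-time behavior: u → 0. Heat escapes through the Dirichlet boundary.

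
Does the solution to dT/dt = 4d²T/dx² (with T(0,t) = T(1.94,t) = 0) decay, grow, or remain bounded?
T → 0. Heat diffuses out through both boundaries.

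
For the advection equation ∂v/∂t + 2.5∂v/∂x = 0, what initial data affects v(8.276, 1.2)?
A single point: x = 5.276. The characteristic through (8.276, 1.2) is x - 2.5t = const, so x = 8.276 - 2.5·1.2 = 5.276.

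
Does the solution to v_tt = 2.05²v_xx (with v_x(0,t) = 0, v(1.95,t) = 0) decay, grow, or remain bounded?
v oscillates (no decay). Energy is conserved; the solution oscillates indefinitely as standing waves.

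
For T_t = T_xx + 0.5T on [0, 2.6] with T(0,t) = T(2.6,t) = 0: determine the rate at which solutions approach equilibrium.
Eigenvalues: λₙ = n²π²/2.6² - 0.5.
First three modes:
  n=1: λ₁ = π²/2.6² - 0.5 ≈ 0.96
  n=2: λ₂ = 4π²/2.6² - 0.5 ≈ 5.34
  n=3: λ₃ = 9π²/2.6² - 0.5 ≈ 12.64
Since π²/2.6² ≈ 1.46 > 0.5, all λₙ > 0.
The n=1 mode decays slowest → dominates as t → ∞.
Asymptotic: T ~ c₁ sin(πx/2.6) e^{-λ₁t} with decay rate λ₁ ≈ 0.96.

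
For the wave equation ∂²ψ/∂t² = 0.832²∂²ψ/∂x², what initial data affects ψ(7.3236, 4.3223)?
Domain of dependence: [3.7274464, 10.9197536]. Signals travel at speed 0.832, so data within |x - 7.3236| ≤ 0.832·4.3223 = 3.5961536 can reach the point.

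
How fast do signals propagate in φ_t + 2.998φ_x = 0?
Speed = 2.998. Information travels along x - 2.998t = const (rightward).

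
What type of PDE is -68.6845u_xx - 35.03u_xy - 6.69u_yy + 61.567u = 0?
With A = -68.6845, B = -35.03, C = -6.69, the discriminant is -610.89632. This is an elliptic PDE.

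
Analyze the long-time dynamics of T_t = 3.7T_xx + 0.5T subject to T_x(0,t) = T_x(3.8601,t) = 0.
Long-time behavior: T grows unboundedly. With Neumann BCs the constant mode has diffusion eigenvalue 0, so any r > 0 makes it grow like e^(0.5t); solution grows exponentially.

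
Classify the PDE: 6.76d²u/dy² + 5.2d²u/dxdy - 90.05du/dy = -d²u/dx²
Rewriting in standard form: d²u/dx² + 5.2d²u/dxdy + 6.76d²u/dy² - 90.05du/dy = 0. A = 1, B = 5.2, C = 6.76. Discriminant B² - 4AC = 0. Since 0 = 0, parabolic.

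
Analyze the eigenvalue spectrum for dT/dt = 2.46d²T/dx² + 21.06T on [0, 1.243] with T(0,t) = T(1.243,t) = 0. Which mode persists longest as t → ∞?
Eigenvalues: λₙ = 2.46n²π²/1.243² - 21.06.
First three modes:
  n=1: λ₁ = 2.46π²/1.243² - 21.06 ≈ -5.346
  n=2: λ₂ = 9.84π²/1.243² - 21.06 ≈ 41.797
  n=3: λ₃ = 22.14π²/1.243² - 21.06 ≈ 120.368
Since 2.46π²/1.243² ≈ 15.714 < 21.06, λ₁ < 0.
The n=1 mode grows fastest (−λₙ is largest for n=1) → dominates.
Asymptotic: T ~ c₁ sin(πx/1.243) e^{5.346t} (exponential growth at rate −λ₁ ≈ 5.346).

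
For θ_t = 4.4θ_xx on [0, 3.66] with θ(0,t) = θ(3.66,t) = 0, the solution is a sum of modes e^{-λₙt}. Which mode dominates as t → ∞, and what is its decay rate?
Eigenvalues: λₙ = 4.4n²π²/3.66².
First three modes:
  n=1: λ₁ = 4.4π²/3.66² ≈ 3.242
  n=2: λ₂ = 17.6π²/3.66² ≈ 12.967 (4× faster decay)
  n=3: λ₃ = 39.6π²/3.66² ≈ 29.176 (9× faster decay)
As t → ∞, higher modes decay exponentially faster. The n=1 mode dominates: θ ~ c₁ sin(πx/3.66) e^{-λ₁t}.
Decay rate: λ₁ = 4.4π²/3.66² ≈ 3.242.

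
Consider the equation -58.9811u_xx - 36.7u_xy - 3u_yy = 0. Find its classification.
Hyperbolic. (A = -58.9811, B = -36.7, C = -3 gives B² - 4AC = 639.1168.)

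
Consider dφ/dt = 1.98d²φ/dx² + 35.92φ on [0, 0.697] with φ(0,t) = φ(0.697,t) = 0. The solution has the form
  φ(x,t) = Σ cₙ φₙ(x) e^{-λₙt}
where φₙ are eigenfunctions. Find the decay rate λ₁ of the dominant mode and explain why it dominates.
Eigenvalues: λₙ = 1.98n²π²/0.697² - 35.92.
First three modes:
  n=1: λ₁ = 1.98π²/0.697² - 35.92 ≈ 4.305
  n=2: λ₂ = 7.92π²/0.697² - 35.92 ≈ 124.981
  n=3: λ₃ = 17.82π²/0.697² - 35.92 ≈ 326.108
Since 1.98π²/0.697² ≈ 40.225 > 35.92, all λₙ > 0.
The n=1 mode decays slowest → dominates as t → ∞.
Asymptotic: φ ~ c₁ sin(πx/0.697) e^{-λ₁t} with decay rate λ₁ ≈ 4.305.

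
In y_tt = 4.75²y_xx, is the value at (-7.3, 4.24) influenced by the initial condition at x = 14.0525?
No. The domain of dependence is [-27.44, 12.84], and 14.0525 is outside this interval.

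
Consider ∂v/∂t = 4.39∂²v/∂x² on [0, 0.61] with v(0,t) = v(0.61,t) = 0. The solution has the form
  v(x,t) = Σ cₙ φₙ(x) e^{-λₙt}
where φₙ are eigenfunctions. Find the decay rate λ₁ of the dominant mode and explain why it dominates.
Eigenvalues: λₙ = 4.39n²π²/0.61².
First three modes:
  n=1: λ₁ = 4.39π²/0.61² ≈ 116.441
  n=2: λ₂ = 17.56π²/0.61² ≈ 465.763 (4× faster decay)
  n=3: λ₃ = 39.51π²/0.61² ≈ 1047.966 (9× faster decay)
As t → ∞, higher modes decay exponentially faster. The n=1 mode dominates: v ~ c₁ sin(πx/0.61) e^{-λ₁t}.
Decay rate: λ₁ = 4.39π²/0.61² ≈ 116.441.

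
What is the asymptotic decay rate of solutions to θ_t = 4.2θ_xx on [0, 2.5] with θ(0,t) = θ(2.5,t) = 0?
Eigenvalues: λₙ = 4.2n²π²/2.5².
First three modes:
  n=1: λ₁ = 4.2π²/2.5² ≈ 6.632
  n=2: λ₂ = 16.8π²/2.5² ≈ 26.529 (4× faster decay)
  n=3: λ₃ = 37.8π²/2.5² ≈ 59.691 (9× faster decay)
As t → ∞, higher modes decay exponentially faster. The n=1 mode dominates: θ ~ c₁ sin(πx/2.5) e^{-λ₁t}.
Decay rate: λ₁ = 4.2π²/2.5² ≈ 6.632.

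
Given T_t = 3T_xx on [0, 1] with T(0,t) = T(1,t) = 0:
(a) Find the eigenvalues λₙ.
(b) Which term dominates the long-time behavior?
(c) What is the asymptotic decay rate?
Eigenvalues: λₙ = 3n²π².
First three modes:
  n=1: λ₁ = 3π² ≈ 29.609
  n=2: λ₂ = 12π² ≈ 118.435 (4× faster decay)
  n=3: λ₃ = 27π² ≈ 266.479 (9× faster decay)
As t → ∞, higher modes decay exponentially faster. The n=1 mode dominates: T ~ c₁ sin(πx) e^{-λ₁t}.
Decay rate: λ₁ = 3π² ≈ 29.609.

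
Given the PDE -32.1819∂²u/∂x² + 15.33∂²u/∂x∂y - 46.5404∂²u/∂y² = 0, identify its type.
The second-order coefficients are A = -32.1819, B = 15.33, C = -46.5404. Since B² - 4AC = -5756.02509504 < 0, this is an elliptic PDE.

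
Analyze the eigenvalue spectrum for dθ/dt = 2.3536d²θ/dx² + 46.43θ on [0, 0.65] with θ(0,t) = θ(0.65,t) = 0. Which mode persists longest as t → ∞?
Eigenvalues: λₙ = 2.3536n²π²/0.65² - 46.43.
First three modes:
  n=1: λ₁ = 2.3536π²/0.65² - 46.43 ≈ 8.55
  n=2: λ₂ = 9.4144π²/0.65² - 46.43 ≈ 173.49
  n=3: λ₃ = 21.1824π²/0.65² - 46.43 ≈ 448.391
Since 2.3536π²/0.65² ≈ 54.98 > 46.43, all λₙ > 0.
The n=1 mode decays slowest → dominates as t → ∞.
Asymptotic: θ ~ c₁ sin(πx/0.65) e^{-λ₁t} with decay rate λ₁ ≈ 8.55.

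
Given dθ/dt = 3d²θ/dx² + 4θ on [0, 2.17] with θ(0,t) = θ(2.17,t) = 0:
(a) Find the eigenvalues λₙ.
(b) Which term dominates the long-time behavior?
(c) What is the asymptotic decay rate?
Eigenvalues: λₙ = 3n²π²/2.17² - 4.
First three modes:
  n=1: λ₁ = 3π²/2.17² - 4 ≈ 2.288
  n=2: λ₂ = 12π²/2.17² - 4 ≈ 21.151
  n=3: λ₃ = 27π²/2.17² - 4 ≈ 52.591
Since 3π²/2.17² ≈ 6.288 > 4, all λₙ > 0.
The n=1 mode decays slowest → dominates as t → ∞.
Asymptotic: θ ~ c₁ sin(πx/2.17) e^{-λ₁t} with decay rate λ₁ ≈ 2.288.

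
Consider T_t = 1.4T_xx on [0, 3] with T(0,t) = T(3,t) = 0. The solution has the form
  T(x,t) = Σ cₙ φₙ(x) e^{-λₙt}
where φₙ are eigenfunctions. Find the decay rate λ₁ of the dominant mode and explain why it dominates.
Eigenvalues: λₙ = 1.4n²π²/3².
First three modes:
  n=1: λ₁ = 1.4π²/3² ≈ 1.535
  n=2: λ₂ = 5.6π²/3² ≈ 6.141 (4× faster decay)
  n=3: λ₃ = 12.6π²/3² ≈ 13.817 (9× faster decay)
As t → ∞, higher modes decay exponentially faster. The n=1 mode dominates: T ~ c₁ sin(πx/3) e^{-λ₁t}.
Decay rate: λ₁ = 1.4π²/3² ≈ 1.535.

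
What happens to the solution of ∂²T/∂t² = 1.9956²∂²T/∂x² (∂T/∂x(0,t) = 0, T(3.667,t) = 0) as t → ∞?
T oscillates (no decay). Energy is conserved; the solution oscillates indefinitely as standing waves.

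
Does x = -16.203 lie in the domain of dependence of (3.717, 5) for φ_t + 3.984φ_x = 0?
Yes. The characteristic through (3.717, 5) passes through x = -16.203.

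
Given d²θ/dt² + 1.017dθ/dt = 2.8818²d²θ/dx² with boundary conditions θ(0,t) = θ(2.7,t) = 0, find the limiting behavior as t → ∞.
θ → 0. Damping (γ=1.017) dissipates energy; oscillations decay exponentially.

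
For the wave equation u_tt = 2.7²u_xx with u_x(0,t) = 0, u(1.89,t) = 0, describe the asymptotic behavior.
u oscillates (no decay). Energy is conserved; the solution oscillates indefinitely as standing waves.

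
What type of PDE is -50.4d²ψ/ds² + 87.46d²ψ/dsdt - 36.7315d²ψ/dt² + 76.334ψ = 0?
With A = -50.4, B = 87.46, C = -36.7315, the discriminant is 244.1812. This is a hyperbolic PDE.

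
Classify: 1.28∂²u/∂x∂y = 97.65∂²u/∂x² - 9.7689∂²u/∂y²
Rewriting in standard form: -97.65∂²u/∂x² + 1.28∂²u/∂x∂y + 9.7689∂²u/∂y² = 0. Hyperbolic (discriminant = 3817.37074).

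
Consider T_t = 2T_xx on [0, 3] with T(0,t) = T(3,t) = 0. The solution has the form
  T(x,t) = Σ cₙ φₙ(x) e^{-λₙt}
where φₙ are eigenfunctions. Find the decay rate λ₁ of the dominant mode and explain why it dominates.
Eigenvalues: λₙ = 2n²π²/3².
First three modes:
  n=1: λ₁ = 2π²/3² ≈ 2.193
  n=2: λ₂ = 8π²/3² ≈ 8.773 (4× faster decay)
  n=3: λ₃ = 18π²/3² ≈ 19.739 (9× faster decay)
As t → ∞, higher modes decay exponentially faster. The n=1 mode dominates: T ~ c₁ sin(πx/3) e^{-λ₁t}.
Decay rate: λ₁ = 2π²/3² ≈ 2.193.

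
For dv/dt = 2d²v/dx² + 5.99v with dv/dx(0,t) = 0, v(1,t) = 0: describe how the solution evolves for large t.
v grows unboundedly. Reaction dominates diffusion (r=5.99 > κπ²/(4L²)≈4.93); solution grows exponentially.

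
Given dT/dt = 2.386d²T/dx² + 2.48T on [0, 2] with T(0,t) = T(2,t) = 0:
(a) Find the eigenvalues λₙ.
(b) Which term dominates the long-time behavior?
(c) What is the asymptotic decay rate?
Eigenvalues: λₙ = 2.386n²π²/2² - 2.48.
First three modes:
  n=1: λ₁ = 2.386π²/2² - 2.48 ≈ 3.407
  n=2: λ₂ = 9.544π²/2² - 2.48 ≈ 21.069
  n=3: λ₃ = 21.474π²/2² - 2.48 ≈ 50.505
Since 2.386π²/2² ≈ 5.887 > 2.48, all λₙ > 0.
The n=1 mode decays slowest → dominates as t → ∞.
Asymptotic: T ~ c₁ sin(πx/2) e^{-λ₁t} with decay rate λ₁ ≈ 3.407.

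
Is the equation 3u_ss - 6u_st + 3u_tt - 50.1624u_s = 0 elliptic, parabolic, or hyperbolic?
Computing B² - 4AC with A = 3, B = -6, C = 3: discriminant = 0 (zero). Answer: parabolic.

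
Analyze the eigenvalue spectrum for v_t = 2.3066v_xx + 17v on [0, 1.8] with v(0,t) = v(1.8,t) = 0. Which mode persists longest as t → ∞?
Eigenvalues: λₙ = 2.3066n²π²/1.8² - 17.
First three modes:
  n=1: λ₁ = 2.3066π²/1.8² - 17 ≈ -9.974
  n=2: λ₂ = 9.2264π²/1.8² - 17 ≈ 11.105
  n=3: λ₃ = 20.7594π²/1.8² - 17 ≈ 46.237
Since 2.3066π²/1.8² ≈ 7.026 < 17, λ₁ < 0.
The n=1 mode grows fastest (−λₙ is largest for n=1) → dominates.
Asymptotic: v ~ c₁ sin(πx/1.8) e^{9.974t} (exponential growth at rate −λ₁ ≈ 9.974).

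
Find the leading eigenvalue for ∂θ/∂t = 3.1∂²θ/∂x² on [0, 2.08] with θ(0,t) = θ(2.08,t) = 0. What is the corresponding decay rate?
Eigenvalues: λₙ = 3.1n²π²/2.08².
First three modes:
  n=1: λ₁ = 3.1π²/2.08² ≈ 7.072
  n=2: λ₂ = 12.4π²/2.08² ≈ 28.288 (4× faster decay)
  n=3: λ₃ = 27.9π²/2.08² ≈ 63.647 (9× faster decay)
As t → ∞, higher modes decay exponentially faster. The n=1 mode dominates: θ ~ c₁ sin(πx/2.08) e^{-λ₁t}.
Decay rate: λ₁ = 3.1π²/2.08² ≈ 7.072.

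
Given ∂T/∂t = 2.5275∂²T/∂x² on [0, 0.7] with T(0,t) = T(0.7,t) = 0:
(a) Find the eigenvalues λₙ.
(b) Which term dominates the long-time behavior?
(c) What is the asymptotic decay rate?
Eigenvalues: λₙ = 2.5275n²π²/0.7².
First three modes:
  n=1: λ₁ = 2.5275π²/0.7² ≈ 50.909
  n=2: λ₂ = 10.11π²/0.7² ≈ 203.636 (4× faster decay)
  n=3: λ₃ = 22.7475π²/0.7² ≈ 458.181 (9× faster decay)
As t → ∞, higher modes decay exponentially faster. The n=1 mode dominates: T ~ c₁ sin(πx/0.7) e^{-λ₁t}.
Decay rate: λ₁ = 2.5275π²/0.7² ≈ 50.909.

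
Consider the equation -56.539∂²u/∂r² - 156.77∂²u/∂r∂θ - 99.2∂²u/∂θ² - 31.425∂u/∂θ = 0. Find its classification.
Hyperbolic. (A = -56.539, B = -156.77, C = -99.2 gives B² - 4AC = 2142.1577.)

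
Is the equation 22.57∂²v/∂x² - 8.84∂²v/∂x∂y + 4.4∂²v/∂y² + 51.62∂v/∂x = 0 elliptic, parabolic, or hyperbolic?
Computing B² - 4AC with A = 22.57, B = -8.84, C = 4.4: discriminant = -319.0864 (negative). Answer: elliptic.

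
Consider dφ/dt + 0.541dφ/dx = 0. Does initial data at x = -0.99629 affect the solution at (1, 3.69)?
Yes. The characteristic through (1, 3.69) passes through x = -0.99629.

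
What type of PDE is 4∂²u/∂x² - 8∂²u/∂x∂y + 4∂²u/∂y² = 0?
With A = 4, B = -8, C = 4, the discriminant is 0. This is a parabolic PDE.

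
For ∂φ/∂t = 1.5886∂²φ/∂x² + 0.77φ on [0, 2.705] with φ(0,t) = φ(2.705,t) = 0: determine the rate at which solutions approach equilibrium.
Eigenvalues: λₙ = 1.5886n²π²/2.705² - 0.77.
First three modes:
  n=1: λ₁ = 1.5886π²/2.705² - 0.77 ≈ 1.373
  n=2: λ₂ = 6.3544π²/2.705² - 0.77 ≈ 7.801
  n=3: λ₃ = 14.2974π²/2.705² - 0.77 ≈ 18.515
Since 1.5886π²/2.705² ≈ 2.143 > 0.77, all λₙ > 0.
The n=1 mode decays slowest → dominates as t → ∞.
Asymptotic: φ ~ c₁ sin(πx/2.705) e^{-λ₁t} with decay rate λ₁ ≈ 1.373.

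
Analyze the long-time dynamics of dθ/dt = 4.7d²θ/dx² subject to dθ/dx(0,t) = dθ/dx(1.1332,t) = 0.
Long-time behavior: θ → constant (steady state). Heat is conserved (no flux at boundaries); solution approaches the spatial average.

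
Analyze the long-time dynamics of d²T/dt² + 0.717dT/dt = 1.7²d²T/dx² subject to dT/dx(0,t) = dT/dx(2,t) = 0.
Long-time behavior: T → constant (steady state). Damping (γ=0.717) dissipates the nonconstant modes; with Neumann BCs the spatial average obeys M''+γM'=0 and tends to a finite limit.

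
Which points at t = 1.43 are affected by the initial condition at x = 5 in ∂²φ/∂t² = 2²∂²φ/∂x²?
Domain of influence: [2.14, 7.86]. Data at x = 5 spreads outward at speed 2.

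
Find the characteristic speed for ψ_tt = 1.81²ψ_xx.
Speed = 1.81. Information travels along characteristics x = x₀ ± 1.81t.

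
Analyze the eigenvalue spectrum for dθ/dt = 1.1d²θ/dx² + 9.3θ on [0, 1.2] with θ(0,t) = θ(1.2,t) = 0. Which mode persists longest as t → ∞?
Eigenvalues: λₙ = 1.1n²π²/1.2² - 9.3.
First three modes:
  n=1: λ₁ = 1.1π²/1.2² - 9.3 ≈ -1.761
  n=2: λ₂ = 4.4π²/1.2² - 9.3 ≈ 20.857
  n=3: λ₃ = 9.9π²/1.2² - 9.3 ≈ 58.554
Since 1.1π²/1.2² ≈ 7.539 < 9.3, λ₁ < 0.
The n=1 mode grows fastest (−λₙ is largest for n=1) → dominates.
Asymptotic: θ ~ c₁ sin(πx/1.2) e^{1.761t} (exponential growth at rate −λ₁ ≈ 1.761).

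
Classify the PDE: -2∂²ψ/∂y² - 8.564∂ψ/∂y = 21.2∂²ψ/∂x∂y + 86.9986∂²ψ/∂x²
Rewriting in standard form: -86.9986∂²ψ/∂x² - 21.2∂²ψ/∂x∂y - 2∂²ψ/∂y² - 8.564∂ψ/∂y = 0. A = -86.9986, B = -21.2, C = -2. Discriminant B² - 4AC = -246.5488. Since -246.5488 < 0, elliptic.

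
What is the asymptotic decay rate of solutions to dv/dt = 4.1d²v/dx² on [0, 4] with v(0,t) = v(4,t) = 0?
Eigenvalues: λₙ = 4.1n²π²/4².
First three modes:
  n=1: λ₁ = 4.1π²/4² ≈ 2.529
  n=2: λ₂ = 16.4π²/4² ≈ 10.116 (4× faster decay)
  n=3: λ₃ = 36.9π²/4² ≈ 22.762 (9× faster decay)
As t → ∞, higher modes decay exponentially faster. The n=1 mode dominates: v ~ c₁ sin(πx/4) e^{-λ₁t}.
Decay rate: λ₁ = 4.1π²/4² ≈ 2.529.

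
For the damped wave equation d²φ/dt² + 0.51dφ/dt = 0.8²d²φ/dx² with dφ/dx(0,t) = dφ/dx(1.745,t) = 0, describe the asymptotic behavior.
φ → constant (steady state). Damping (γ=0.51) dissipates the nonconstant modes; with Neumann BCs the spatial average obeys M''+γM'=0 and tends to a finite limit.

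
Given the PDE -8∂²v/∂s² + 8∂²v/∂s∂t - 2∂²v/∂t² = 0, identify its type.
The second-order coefficients are A = -8, B = 8, C = -2. Since B² - 4AC = 0 = 0, this is a parabolic PDE.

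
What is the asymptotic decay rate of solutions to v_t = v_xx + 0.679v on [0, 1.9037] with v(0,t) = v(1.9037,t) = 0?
Eigenvalues: λₙ = n²π²/1.9037² - 0.679.
First three modes:
  n=1: λ₁ = π²/1.9037² - 0.679 ≈ 2.044
  n=2: λ₂ = 4π²/1.9037² - 0.679 ≈ 10.214
  n=3: λ₃ = 9π²/1.9037² - 0.679 ≈ 23.831
Since π²/1.9037² ≈ 2.723 > 0.679, all λₙ > 0.
The n=1 mode decays slowest → dominates as t → ∞.
Asymptotic: v ~ c₁ sin(πx/1.9037) e^{-λ₁t} with decay rate λ₁ ≈ 2.044.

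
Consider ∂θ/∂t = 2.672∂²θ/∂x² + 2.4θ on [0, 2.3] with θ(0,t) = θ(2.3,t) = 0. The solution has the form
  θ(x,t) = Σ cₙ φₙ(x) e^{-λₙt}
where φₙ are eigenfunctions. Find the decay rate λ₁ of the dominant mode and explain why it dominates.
Eigenvalues: λₙ = 2.672n²π²/2.3² - 2.4.
First three modes:
  n=1: λ₁ = 2.672π²/2.3² - 2.4 ≈ 2.585
  n=2: λ₂ = 10.688π²/2.3² - 2.4 ≈ 17.541
  n=3: λ₃ = 24.048π²/2.3² - 2.4 ≈ 42.467
Since 2.672π²/2.3² ≈ 4.985 > 2.4, all λₙ > 0.
The n=1 mode decays slowest → dominates as t → ∞.
Asymptotic: θ ~ c₁ sin(πx/2.3) e^{-λ₁t} with decay rate λ₁ ≈ 2.585.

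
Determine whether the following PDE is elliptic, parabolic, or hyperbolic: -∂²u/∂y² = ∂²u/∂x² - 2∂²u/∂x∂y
Rewriting in standard form: -∂²u/∂x² + 2∂²u/∂x∂y - ∂²u/∂y² = 0. Coefficients: A = -1, B = 2, C = -1. B² - 4AC = 0, which is zero, so the equation is parabolic.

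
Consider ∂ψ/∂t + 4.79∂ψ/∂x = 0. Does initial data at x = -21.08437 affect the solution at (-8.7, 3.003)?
No. Only data at x = -23.08437 affects (-8.7, 3.003). Advection has one-way propagation along characteristics.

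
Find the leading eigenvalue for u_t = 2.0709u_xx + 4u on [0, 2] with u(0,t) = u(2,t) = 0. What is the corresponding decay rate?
Eigenvalues: λₙ = 2.0709n²π²/2² - 4.
First three modes:
  n=1: λ₁ = 2.0709π²/2² - 4 ≈ 1.11
  n=2: λ₂ = 8.2836π²/2² - 4 ≈ 16.439
  n=3: λ₃ = 18.6381π²/2² - 4 ≈ 41.988
Since 2.0709π²/2² ≈ 5.11 > 4, all λₙ > 0.
The n=1 mode decays slowest → dominates as t → ∞.
Asymptotic: u ~ c₁ sin(πx/2) e^{-λ₁t} with decay rate λ₁ ≈ 1.11.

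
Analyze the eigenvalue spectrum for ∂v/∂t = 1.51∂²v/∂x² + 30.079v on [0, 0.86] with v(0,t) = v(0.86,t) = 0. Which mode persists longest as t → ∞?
Eigenvalues: λₙ = 1.51n²π²/0.86² - 30.079.
First three modes:
  n=1: λ₁ = 1.51π²/0.86² - 30.079 ≈ -9.929
  n=2: λ₂ = 6.04π²/0.86² - 30.079 ≈ 50.522
  n=3: λ₃ = 13.59π²/0.86² - 30.079 ≈ 151.273
Since 1.51π²/0.86² ≈ 20.15 < 30.079, λ₁ < 0.
The n=1 mode grows fastest (−λₙ is largest for n=1) → dominates.
Asymptotic: v ~ c₁ sin(πx/0.86) e^{9.929t} (exponential growth at rate −λ₁ ≈ 9.929).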